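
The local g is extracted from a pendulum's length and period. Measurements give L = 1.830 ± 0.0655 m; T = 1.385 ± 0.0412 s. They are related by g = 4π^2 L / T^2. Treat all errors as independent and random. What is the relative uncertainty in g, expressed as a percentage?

Each factor contributes (exponent × relative error)² to (δg/g)²:
  (1·δL/L)² = (1×0.0358)² = 0.00128;  (-2·δT/T)² = (-2×0.0297)² = 0.00354
δg/g = √(0.00482) = 0.0694

6.94%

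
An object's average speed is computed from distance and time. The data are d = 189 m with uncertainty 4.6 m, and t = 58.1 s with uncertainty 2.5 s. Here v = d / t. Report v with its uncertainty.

3.25 ± 0.161 m/s

Relative error in a monomial: (δv/v)² = Σ (nᵢ · δxᵢ/xᵢ)².
  (1·δd/d)² = (1×0.0243)² = 0.000592;  (-1·δt/t)² = (-1×0.0430)² = 0.00185
δv/v = √(0.00244) = 0.0494
v = 3.25 m/s, so δv = 0.0494 × 3.25 = 0.161 m/s.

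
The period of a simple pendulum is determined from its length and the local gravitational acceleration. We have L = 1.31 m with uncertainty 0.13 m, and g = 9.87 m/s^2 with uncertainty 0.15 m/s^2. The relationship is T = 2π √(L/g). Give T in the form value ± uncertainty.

2.29 ± 0.115 s

Products/powers → add relative errors in quadrature, weighted by exponent:
  (½·δL/L)² = (0.5×0.0992)² = 0.00246;  (−½·δg/g)² = (-0.5×0.0152)² = 5.77e-05
δT/T = √(0.00252) = 0.0502
T = 2.29 s, so δT = 0.0502 × 2.29 = 0.115 s.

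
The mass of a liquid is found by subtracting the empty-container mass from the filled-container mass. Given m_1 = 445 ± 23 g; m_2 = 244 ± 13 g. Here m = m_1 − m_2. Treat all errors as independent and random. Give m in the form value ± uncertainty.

201 ± 26.4 g

Each term contributes (cᵢ δxᵢ)² to (δm)²:
  (δm_1)² = 529;  (δm_2)² = 169
δm = √(698) = 26.4 g
m = 201 g.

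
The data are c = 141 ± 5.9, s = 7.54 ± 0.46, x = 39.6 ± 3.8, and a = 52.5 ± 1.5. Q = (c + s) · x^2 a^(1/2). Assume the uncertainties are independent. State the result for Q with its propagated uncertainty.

Let u = c + s = 149. δu = √(δc² + δs²) = √(34.8 + 0.212) = 5.92, so δu/u = 0.0398.
Q is then a monomial in u, x, a:
δQ/Q = √((δu/u)² + (2·δx/x)² + (½·δa/a)²) = √(0.00159 + 0.0368 + 0.000204) = 0.197
Q = 1.69e+06, so δQ = 0.197 × 1.69e+06 = 3.32e+05.

(1.69 ± 0.332) × 10^6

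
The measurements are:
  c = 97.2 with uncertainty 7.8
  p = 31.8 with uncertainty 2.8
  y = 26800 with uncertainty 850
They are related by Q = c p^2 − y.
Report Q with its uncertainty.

71500 ± 19000

Let w = c·p^2 = 98300. δw/w = √((1·δc/c)² + (2·δp/p)²) = √(0.00644 + 0.0310) = 0.194, so δw = 19000.
Q = w − y: δQ = √(δw² + δy²) = √(3.62e+08 + 7.22e+05) = 19000
Q = 71500.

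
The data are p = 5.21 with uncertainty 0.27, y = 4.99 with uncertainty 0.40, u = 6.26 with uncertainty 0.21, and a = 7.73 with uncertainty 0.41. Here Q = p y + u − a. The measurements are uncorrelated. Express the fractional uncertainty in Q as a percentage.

10.3%

Let w = p·y = 26.0. δw/w = √((1·δp/p)² + (1·δy/y)²) = √(0.00269 + 0.00643) = 0.0955, so δw = 2.48.
Q = w + u − a: δQ = √(δw² + δu² + δa²) = √(6.16 + 0.0441 + 0.168) = 2.52
Q = 24.5, so δQ/Q = 2.52/24.5 = 0.103.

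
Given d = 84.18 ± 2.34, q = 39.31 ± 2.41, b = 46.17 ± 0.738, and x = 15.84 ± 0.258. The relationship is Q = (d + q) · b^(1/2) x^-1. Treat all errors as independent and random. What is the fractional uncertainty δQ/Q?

Let u = d + q = 123.5. δu = √(δd² + δq²) = √(5.48 + 5.81) = 3.36, so δu/u = 0.0272.
Q is then a monomial in u, b, x:
δQ/Q = √((δu/u)² + (½·δb/b)² + (-1·δx/x)²) = √(0.000740 + 6.39e-05 + 0.000265) = 0.0327

0.0327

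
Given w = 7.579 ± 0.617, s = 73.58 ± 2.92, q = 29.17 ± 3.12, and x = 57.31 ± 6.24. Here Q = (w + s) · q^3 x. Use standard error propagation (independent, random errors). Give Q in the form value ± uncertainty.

Let u = w + s = 81.16. δu = √(δw² + δs²) = √(0.381 + 8.53) = 2.98, so δu/u = 0.0368.
Q is then a monomial in u, q, x:
δQ/Q = √((δu/u)² + (3·δq/q)² + (1·δx/x)²) = √(0.00135 + 0.103 + 0.0119) = 0.341
Q = 1.154e+08, so δQ = 0.341 × 1.154e+08 = 3.93e+07.

(1.154 ± 0.393) × 10^8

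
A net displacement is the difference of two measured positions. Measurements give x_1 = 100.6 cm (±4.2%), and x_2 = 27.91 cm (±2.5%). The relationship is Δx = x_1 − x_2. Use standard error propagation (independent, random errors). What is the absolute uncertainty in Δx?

Δx is a linear combination, so absolute uncertainties add in quadrature:
  (δx_1)² = 17.9;  (δx_2)² = 0.487
δΔx = √(18.3) = 4.28 cm

4.28 cm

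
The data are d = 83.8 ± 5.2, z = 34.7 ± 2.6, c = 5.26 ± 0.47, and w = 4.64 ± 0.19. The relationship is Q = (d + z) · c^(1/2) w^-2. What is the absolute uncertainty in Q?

1.33

Let u = d + z = 118. δu = √(δd² + δz²) = √(27.0 + 6.76) = 5.81, so δu/u = 0.0491.
Q is then a monomial in u, c, w:
δQ/Q = √((δu/u)² + (½·δc/c)² + (-2·δw/w)²) = √(0.00241 + 0.00200 + 0.00671) = 0.105
Q = 12.6, so δQ = 0.105 × 12.6 = 1.33.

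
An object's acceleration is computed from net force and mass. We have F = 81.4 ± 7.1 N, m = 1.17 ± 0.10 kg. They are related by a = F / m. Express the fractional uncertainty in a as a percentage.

Since a is a product/quotient, work with relative uncertainties:
  (1·δF/F)² = (1×0.0872)² = 0.00761;  (-1·δm/m)² = (-1×0.0855)² = 0.00731
δa/a = √(0.0149) = 0.122

12.2%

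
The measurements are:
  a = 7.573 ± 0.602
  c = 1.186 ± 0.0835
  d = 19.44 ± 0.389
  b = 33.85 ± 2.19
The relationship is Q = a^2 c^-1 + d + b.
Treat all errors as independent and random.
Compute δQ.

Let p = a^2·c^-1 = 48.36. δp/p = √((2·δa/a)² + (-1·δc/c)²) = √(0.0253 + 0.00496) = 0.174, so δp = 8.41.
Q = p + d + b: δQ = √(δp² + δd² + δb²) = √(70.7 + 0.151 + 4.80) = 8.70

8.70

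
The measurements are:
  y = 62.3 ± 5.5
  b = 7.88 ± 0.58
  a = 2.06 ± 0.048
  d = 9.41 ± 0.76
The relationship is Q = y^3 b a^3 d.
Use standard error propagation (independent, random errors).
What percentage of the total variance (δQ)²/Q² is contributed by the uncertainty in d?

(δQ/Q)² = (3·δy/y)² + (1·δb/b)² + (3·δa/a)² + (1·δd/d)²
  y term: (3×0.0883)² = 0.0701
  b term: (1×0.0736)² = 0.00542
  a term: (3×0.0233)² = 0.00489
  d term: (1×0.0808)² = 0.00652
Total = 0.0870. Share from d = 0.00652/0.0870 = 0.0750.

7.50%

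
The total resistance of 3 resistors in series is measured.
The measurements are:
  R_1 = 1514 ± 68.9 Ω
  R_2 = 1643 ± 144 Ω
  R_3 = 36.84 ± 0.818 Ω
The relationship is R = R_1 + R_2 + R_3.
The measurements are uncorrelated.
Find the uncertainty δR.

160 Ω

For a sum/difference, combine absolute errors in quadrature:
  (δR_1)² = 4750;  (δR_2)² = 20700;  (δR_3)² = 0.669
δR = √(25500) = 160 Ω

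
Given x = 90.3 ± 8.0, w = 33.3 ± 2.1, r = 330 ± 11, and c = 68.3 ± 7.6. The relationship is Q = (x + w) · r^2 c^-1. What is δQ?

28800

Let u = x + w = 124. δu = √(δx² + δw²) = √(64.0 + 4.41) = 8.27, so δu/u = 0.0669.
Q is then a monomial in u, r, c:
δQ/Q = √((δu/u)² + (2·δr/r)² + (-1·δc/c)²) = √(0.00448 + 0.00444 + 0.0124) = 0.146
Q = 1.97e+05, so δQ = 0.146 × 1.97e+05 = 28800.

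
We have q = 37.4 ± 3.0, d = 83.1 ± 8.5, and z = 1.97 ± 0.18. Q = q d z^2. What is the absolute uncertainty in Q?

Q is a product of powers, so relative uncertainties combine in quadrature:
  (1·δq/q)² = (1×0.0802)² = 0.00643;  (1·δd/d)² = (1×0.102)² = 0.0105;  (2·δz/z)² = (2×0.0914)² = 0.0334
δQ/Q = √(0.0503) = 0.224
Q = 12100, so δQ = 0.224 × 12100 = 2700.

2700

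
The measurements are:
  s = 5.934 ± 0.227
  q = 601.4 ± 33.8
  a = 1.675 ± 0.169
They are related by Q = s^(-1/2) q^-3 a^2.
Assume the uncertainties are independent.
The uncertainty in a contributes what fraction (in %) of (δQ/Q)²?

(δQ/Q)² = (−½·δs/s)² + (-3·δq/q)² + (2·δa/a)²
  s term: (-0.5×0.0383)² = 0.000366
  q term: (-3×0.0562)² = 0.0284
  a term: (2×0.101)² = 0.0407
Total = 0.0695. Share from a = 0.0407/0.0695 = 0.586.

58.6%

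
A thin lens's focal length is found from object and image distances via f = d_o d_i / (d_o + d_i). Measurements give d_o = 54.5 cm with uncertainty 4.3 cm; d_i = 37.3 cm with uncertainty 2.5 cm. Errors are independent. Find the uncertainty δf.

1.13 cm

∂f/∂d_o = (d_i/(d_o+d_i))² = 0.165;  ∂f/∂d_i = (d_o/(d_o+d_i))² = 0.352
δf = √((∂f/∂d_o · δd_o)² + (∂f/∂d_i · δd_i)²) = √(0.504 + 0.776) = 1.13 cm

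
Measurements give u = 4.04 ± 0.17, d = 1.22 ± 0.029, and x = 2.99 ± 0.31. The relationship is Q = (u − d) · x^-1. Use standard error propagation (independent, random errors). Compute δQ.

0.114

Let w = u − d = 2.82. δw = √(δu² + δd²) = √(0.0289 + 0.000841) = 0.172, so δw/w = 0.0612.
Q is then a monomial in w, x:
δQ/Q = √((δw/w)² + (-1·δx/x)²) = √(0.00374 + 0.0107) = 0.120
Q = 0.943, so δQ = 0.120 × 0.943 = 0.114.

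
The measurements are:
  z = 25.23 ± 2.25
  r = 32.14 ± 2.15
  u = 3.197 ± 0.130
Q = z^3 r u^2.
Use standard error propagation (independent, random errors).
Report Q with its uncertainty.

Each factor contributes (exponent × relative error)² to (δQ/Q)²:
  (3·δz/z)² = (3×0.0892)² = 0.0716;  (1·δr/r)² = (1×0.0669)² = 0.00447;  (2·δu/u)² = (2×0.0407)² = 0.00661
δQ/Q = √(0.0827) = 0.288
Q = 5.276e+06, so δQ = 0.288 × 5.276e+06 = 1.52e+06.

(5.276 ± 1.52) × 10^6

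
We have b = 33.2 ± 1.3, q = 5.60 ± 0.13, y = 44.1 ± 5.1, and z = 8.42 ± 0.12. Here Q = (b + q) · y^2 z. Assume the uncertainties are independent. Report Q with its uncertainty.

(6.35 ± 1.49) × 10^5

Let u = b + q = 38.8. δu = √(δb² + δq²) = √(1.69 + 0.0169) = 1.31, so δu/u = 0.0337.
Q is then a monomial in u, y, z:
δQ/Q = √((δu/u)² + (2·δy/y)² + (1·δz/z)²) = √(0.00113 + 0.0535 + 0.000203) = 0.234
Q = 6.35e+05, so δQ = 0.234 × 6.35e+05 = 1.49e+05.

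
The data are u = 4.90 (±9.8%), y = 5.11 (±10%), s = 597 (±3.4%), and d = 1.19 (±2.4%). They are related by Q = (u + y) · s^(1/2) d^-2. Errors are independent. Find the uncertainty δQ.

15.0

Let w = u + y = 10.0. δw = √(δu² + δy²) = √(0.231 + 0.261) = 0.701, so δw/w = 0.0701.
Q is then a monomial in w, s, d:
δQ/Q = √((δw/w)² + (½·δs/s)² + (-2·δd/d)²) = √(0.00491 + 0.000289 + 0.00230) = 0.0866
Q = 173, so δQ = 0.0866 × 173 = 15.0.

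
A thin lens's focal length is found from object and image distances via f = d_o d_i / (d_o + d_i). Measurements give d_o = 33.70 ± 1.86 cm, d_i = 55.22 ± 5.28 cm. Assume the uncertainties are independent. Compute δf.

1.04 cm

∂f/∂d_o = (d_i/(d_o+d_i))² = 0.386;  ∂f/∂d_i = (d_o/(d_o+d_i))² = 0.144
δf = √((∂f/∂d_o · δd_o)² + (∂f/∂d_i · δd_i)²) = √(0.515 + 0.575) = 1.04 cm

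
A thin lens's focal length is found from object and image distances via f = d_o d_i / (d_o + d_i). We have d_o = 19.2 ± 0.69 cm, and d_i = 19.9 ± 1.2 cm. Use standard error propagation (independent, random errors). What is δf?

0.340 cm

∂f/∂d_o = (d_i/(d_o+d_i))² = 0.259;  ∂f/∂d_i = (d_o/(d_o+d_i))² = 0.241
δf = √((∂f/∂d_o · δd_o)² + (∂f/∂d_i · δd_i)²) = √(0.0319 + 0.0837) = 0.340 cm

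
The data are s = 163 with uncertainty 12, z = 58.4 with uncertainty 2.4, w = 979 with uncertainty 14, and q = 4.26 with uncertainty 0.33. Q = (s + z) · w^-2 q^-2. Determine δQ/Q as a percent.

Let u = s + z = 221. δu = √(δs² + δz²) = √(144 + 5.76) = 12.2, so δu/u = 0.0553.
Q is then a monomial in u, w, q:
δQ/Q = √((δu/u)² + (-2·δw/w)² + (-2·δq/q)²) = √(0.00306 + 0.000818 + 0.0240) = 0.167

16.7%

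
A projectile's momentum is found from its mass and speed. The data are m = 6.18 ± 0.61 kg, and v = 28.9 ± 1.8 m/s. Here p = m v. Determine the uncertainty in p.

p is a product of powers, so relative uncertainties combine in quadrature:
  (1·δm/m)² = (1×0.0987)² = 0.00974;  (1·δv/v)² = (1×0.0623)² = 0.00388
δp/p = √(0.0136) = 0.117
p = 179 kg·m/s, so δp = 0.117 × 179 = 20.8 kg·m/s.

20.8 kg·m/s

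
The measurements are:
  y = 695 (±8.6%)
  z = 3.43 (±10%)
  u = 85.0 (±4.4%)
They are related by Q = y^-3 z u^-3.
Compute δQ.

5.1e-15

Products/powers → add relative errors in quadrature, weighted by exponent:
  (-3·δy/y)² = (-3×0.0860)² = 0.0666;  (1·δz/z)² = (1×0.100)² = 0.0100;  (-3·δu/u)² = (-3×0.0440)² = 0.0174
δQ/Q = √(0.0940) = 0.307
Q = 1.66e-14, so δQ = 0.307 × 1.66e-14 = 5.1e-15.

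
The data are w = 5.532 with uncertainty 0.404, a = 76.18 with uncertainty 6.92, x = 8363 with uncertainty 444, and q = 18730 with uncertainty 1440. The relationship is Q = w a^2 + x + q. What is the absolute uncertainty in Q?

6460

Let p = w·a^2 = 32100. δp/p = √((1·δw/w)² + (2·δa/a)²) = √(0.00533 + 0.0330) = 0.196, so δp = 6290.
Q = p + x + q: δQ = √(δp² + δx² + δq²) = √(3.95e+07 + 1.97e+05 + 2.07e+06) = 6460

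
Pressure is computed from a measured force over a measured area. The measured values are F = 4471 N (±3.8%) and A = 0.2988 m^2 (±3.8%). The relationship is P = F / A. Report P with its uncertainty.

Relative error in a monomial: (δP/P)² = Σ (nᵢ · δxᵢ/xᵢ)².
  (1·δF/F)² = (1×0.0380)² = 0.00144;  (-1·δA/A)² = (-1×0.0380)² = 0.00144
δP/P = √(0.00289) = 0.0537
P = 14960 Pa, so δP = 0.0537 × 14960 = 804 Pa.

14960 ± 804 Pa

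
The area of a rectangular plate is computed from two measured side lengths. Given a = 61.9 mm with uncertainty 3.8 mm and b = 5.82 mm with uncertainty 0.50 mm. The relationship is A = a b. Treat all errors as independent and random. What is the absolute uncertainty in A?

Relative error in a monomial: (δA/A)² = Σ (nᵢ · δxᵢ/xᵢ)².
  (1·δa/a)² = (1×0.0614)² = 0.00377;  (1·δb/b)² = (1×0.0859)² = 0.00738
δA/A = √(0.0111) = 0.106
A = 360 mm^2, so δA = 0.106 × 360 = 38.0 mm^2.

38.0 mm^2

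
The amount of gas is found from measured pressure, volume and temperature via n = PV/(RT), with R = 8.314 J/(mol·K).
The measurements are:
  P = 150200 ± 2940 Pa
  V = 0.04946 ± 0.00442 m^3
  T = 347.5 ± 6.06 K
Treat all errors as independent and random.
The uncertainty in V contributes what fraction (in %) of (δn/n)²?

(δn/n)² = (1·δP/P)² + (1·δV/V)² + (-1·δT/T)²
  P term: (1×0.0196)² = 0.000383
  V term: (1×0.0894)² = 0.00799
  T term: (-1×0.0174)² = 0.000304
Total = 0.00867. Share from V = 0.00799/0.00867 = 0.921.

92.1%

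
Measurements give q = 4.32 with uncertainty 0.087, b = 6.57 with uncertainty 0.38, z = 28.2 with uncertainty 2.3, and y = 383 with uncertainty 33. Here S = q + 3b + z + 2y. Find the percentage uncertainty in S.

8.07%

Absolute uncertainties add in quadrature for a linear combination:
  (δq)² = 0.00757;  (3·δb)² = 1.30;  (δz)² = 5.29;  (2·δy)² = 4360
δS = √(4360) = 66.0
S = 818, so δS/S = 66.0/818 = 0.0807.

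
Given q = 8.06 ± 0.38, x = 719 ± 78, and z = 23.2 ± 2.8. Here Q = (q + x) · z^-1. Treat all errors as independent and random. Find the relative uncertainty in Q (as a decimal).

0.161

Let u = q + x = 727. δu = √(δq² + δx²) = √(0.144 + 6080) = 78.0, so δu/u = 0.107.
Q is then a monomial in u, z:
δQ/Q = √((δu/u)² + (-1·δz/z)²) = √(0.0115 + 0.0146) = 0.161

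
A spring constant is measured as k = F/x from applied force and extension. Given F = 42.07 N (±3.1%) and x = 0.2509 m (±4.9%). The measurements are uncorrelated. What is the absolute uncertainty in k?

k is a product of powers, so relative uncertainties combine in quadrature:
  (1·δF/F)² = (1×0.0310)² = 0.000961;  (-1·δx/x)² = (-1×0.0490)² = 0.00240
δk/k = √(0.00336) = 0.0580
k = 167.7 N/m, so δk = 0.0580 × 167.7 = 9.72 N/m.

9.72 N/m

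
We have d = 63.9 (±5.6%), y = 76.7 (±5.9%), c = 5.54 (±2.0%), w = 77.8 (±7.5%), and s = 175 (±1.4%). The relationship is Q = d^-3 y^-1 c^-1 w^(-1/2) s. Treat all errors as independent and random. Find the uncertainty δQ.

3.29e-08

Products/powers → add relative errors in quadrature, weighted by exponent:
  (-3·δd/d)² = (-3×0.0560)² = 0.0282;  (-1·δy/y)² = (-1×0.0590)² = 0.00348;  (-1·δc/c)² = (-1×0.0200)² = 0.000400;  (−½·δw/w)² = (-0.5×0.0750)² = 0.00141;  (1·δs/s)² = (1×0.0140)² = 0.000196
δQ/Q = √(0.0337) = 0.184
Q = 1.79e-07, so δQ = 0.184 × 1.79e-07 = 3.29e-08.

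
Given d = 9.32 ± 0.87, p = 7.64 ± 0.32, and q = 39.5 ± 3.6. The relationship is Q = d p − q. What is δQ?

Let w = d·p = 71.2. δw/w = √((1·δd/d)² + (1·δp/p)²) = √(0.00871 + 0.00175) = 0.102, so δw = 7.29.
Q = w − q: δQ = √(δw² + δq²) = √(53.1 + 13.0) = 8.13

8.13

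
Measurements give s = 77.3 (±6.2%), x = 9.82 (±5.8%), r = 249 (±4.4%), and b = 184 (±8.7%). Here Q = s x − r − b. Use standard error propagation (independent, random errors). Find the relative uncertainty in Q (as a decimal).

Let p = s·x = 759. δp/p = √((1·δs/s)² + (1·δx/x)²) = √(0.00384 + 0.00336) = 0.0849, so δp = 64.4.
Q = p − r − b: δQ = √(δp² + δr² + δb²) = √(4150 + 120 + 256) = 67.3
Q = 326, so δQ/Q = 67.3/326 = 0.206.

0.206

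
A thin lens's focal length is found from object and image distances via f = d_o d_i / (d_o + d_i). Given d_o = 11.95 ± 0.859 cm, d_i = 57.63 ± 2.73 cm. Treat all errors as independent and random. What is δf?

∂f/∂d_o = (d_i/(d_o+d_i))² = 0.686;  ∂f/∂d_i = (d_o/(d_o+d_i))² = 0.0295
δf = √((∂f/∂d_o · δd_o)² + (∂f/∂d_i · δd_i)²) = √(0.347 + 0.00648) = 0.595 cm

0.595 cm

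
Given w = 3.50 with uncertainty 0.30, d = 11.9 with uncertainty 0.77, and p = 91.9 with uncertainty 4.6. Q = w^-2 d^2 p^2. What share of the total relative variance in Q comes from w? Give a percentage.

(δQ/Q)² = (-2·δw/w)² + (2·δd/d)² + (2·δp/p)²
  w term: (-2×0.0857)² = 0.0294
  d term: (2×0.0647)² = 0.0167
  p term: (2×0.0501)² = 0.0100
Total = 0.0562. Share from w = 0.0294/0.0562 = 0.523.

52.3%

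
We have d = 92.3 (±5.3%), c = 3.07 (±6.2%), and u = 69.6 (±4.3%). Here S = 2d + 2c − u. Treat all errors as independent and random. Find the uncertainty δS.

10.2

Absolute uncertainties add in quadrature for a linear combination:
  (2·δd)² = 95.7;  (2·δc)² = 0.145;  (δu)² = 8.96
δS = √(105) = 10.2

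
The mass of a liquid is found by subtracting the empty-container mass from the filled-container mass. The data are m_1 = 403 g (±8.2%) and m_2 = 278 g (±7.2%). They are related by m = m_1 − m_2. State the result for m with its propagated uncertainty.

125 ± 38.6 g

Sums and differences: (δm)² = Σ (cᵢ δxᵢ)².
  (δm_1)² = 1090;  (δm_2)² = 401
δm = √(1490) = 38.6 g
m = 125 g.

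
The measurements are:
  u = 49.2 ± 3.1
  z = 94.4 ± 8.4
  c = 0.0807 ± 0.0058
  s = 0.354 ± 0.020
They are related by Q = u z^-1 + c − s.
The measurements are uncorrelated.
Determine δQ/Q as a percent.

24.4%

Let p = u·z^-1 = 0.521. δp/p = √((1·δu/u)² + (-1·δz/z)²) = √(0.00397 + 0.00792) = 0.109, so δp = 0.0568.
Q = p + c − s: δQ = √(δp² + δc² + δs²) = √(0.00323 + 3.36e-05 + 0.000400) = 0.0605
Q = 0.248, so δQ/Q = 0.0605/0.248 = 0.244.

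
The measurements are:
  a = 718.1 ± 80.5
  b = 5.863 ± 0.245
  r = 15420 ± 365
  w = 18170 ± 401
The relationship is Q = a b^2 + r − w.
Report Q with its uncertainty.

Let p = a·b^2 = 24680. δp/p = √((1·δa/a)² + (2·δb/b)²) = √(0.0126 + 0.00698) = 0.140, so δp = 3450.
Q = p + r − w: δQ = √(δp² + δr² + δw²) = √(1.19e+07 + 1.33e+05 + 1.61e+05) = 3490
Q = 21930.

21930 ± 3490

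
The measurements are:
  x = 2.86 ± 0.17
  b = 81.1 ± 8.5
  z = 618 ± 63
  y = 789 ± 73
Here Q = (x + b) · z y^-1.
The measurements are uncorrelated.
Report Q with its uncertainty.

65.8 ± 11.2

Let u = x + b = 84.0. δu = √(δx² + δb²) = √(0.0289 + 72.2) = 8.50, so δu/u = 0.101.
Q is then a monomial in u, z, y:
δQ/Q = √((δu/u)² + (1·δz/z)² + (-1·δy/y)²) = √(0.0103 + 0.0104 + 0.00856) = 0.171
Q = 65.8, so δQ = 0.171 × 65.8 = 11.2.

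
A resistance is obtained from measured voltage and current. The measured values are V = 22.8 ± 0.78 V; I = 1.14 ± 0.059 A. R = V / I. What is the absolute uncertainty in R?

1.24 Ω

Products/powers → add relative errors in quadrature, weighted by exponent:
  (1·δV/V)² = (1×0.0342)² = 0.00117;  (-1·δI/I)² = (-1×0.0518)² = 0.00268
δR/R = √(0.00385) = 0.0620
R = 20.0 Ω, so δR = 0.0620 × 20.0 = 1.24 Ω.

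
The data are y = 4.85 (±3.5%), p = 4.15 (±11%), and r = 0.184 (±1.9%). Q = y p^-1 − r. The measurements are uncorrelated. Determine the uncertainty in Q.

Let w = y·p^-1 = 1.17. δw/w = √((1·δy/y)² + (-1·δp/p)²) = √(0.00123 + 0.0121) = 0.115, so δw = 0.135.
Q = w − r: δQ = √(δw² + δr²) = √(0.0182 + 1.22e-05) = 0.135

0.135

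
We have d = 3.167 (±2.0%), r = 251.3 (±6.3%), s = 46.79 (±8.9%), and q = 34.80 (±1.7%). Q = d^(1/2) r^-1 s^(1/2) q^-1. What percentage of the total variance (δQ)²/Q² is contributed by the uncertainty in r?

62.6%

(δQ/Q)² = (½·δd/d)² + (-1·δr/r)² + (½·δs/s)² + (-1·δq/q)²
  d term: (0.5×0.0200)² = 0.000100
  r term: (-1×0.0630)² = 0.00397
  s term: (0.5×0.0890)² = 0.00198
  q term: (-1×0.0170)² = 0.000289
Total = 0.00634. Share from r = 0.00397/0.00634 = 0.626.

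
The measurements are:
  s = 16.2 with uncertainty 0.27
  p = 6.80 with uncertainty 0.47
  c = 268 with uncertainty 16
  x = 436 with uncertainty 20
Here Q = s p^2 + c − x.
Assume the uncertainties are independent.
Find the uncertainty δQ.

Let w = s·p^2 = 749. δw/w = √((1·δs/s)² + (2·δp/p)²) = √(0.000278 + 0.0191) = 0.139, so δw = 104.
Q = w + c − x: δQ = √(δw² + δc² + δx²) = √(10900 + 256 + 400) = 107

107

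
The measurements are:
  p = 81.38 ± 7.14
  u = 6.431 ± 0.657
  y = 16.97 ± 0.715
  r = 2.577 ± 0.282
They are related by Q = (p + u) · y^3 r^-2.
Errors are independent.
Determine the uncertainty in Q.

17200

Let w = p + u = 87.81. δw = √(δp² + δu²) = √(51.0 + 0.432) = 7.17, so δw/w = 0.0817.
Q is then a monomial in w, y, r:
δQ/Q = √((δw/w)² + (3·δy/y)² + (-2·δr/r)²) = √(0.00667 + 0.0160 + 0.0479) = 0.266
Q = 64620, so δQ = 0.266 × 64620 = 17200.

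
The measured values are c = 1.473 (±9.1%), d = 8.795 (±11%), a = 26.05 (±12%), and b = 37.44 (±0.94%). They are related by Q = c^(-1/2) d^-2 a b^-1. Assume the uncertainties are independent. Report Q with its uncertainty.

0.007411 ± 0.00189

Since Q is a product/quotient, work with relative uncertainties:
  (−½·δc/c)² = (-0.5×0.0910)² = 0.00207;  (-2·δd/d)² = (-2×0.110)² = 0.0484;  (1·δa/a)² = (1×0.120)² = 0.0144;  (-1·δb/b)² = (-1×0.00940)² = 8.84e-05
δQ/Q = √(0.0650) = 0.255
Q = 0.007411, so δQ = 0.255 × 0.007411 = 0.00189.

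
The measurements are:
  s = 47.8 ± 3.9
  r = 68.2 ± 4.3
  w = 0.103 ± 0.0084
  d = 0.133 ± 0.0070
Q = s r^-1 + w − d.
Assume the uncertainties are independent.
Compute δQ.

Let p = s·r^-1 = 0.701. δp/p = √((1·δs/s)² + (-1·δr/r)²) = √(0.00666 + 0.00398) = 0.103, so δp = 0.0723.
Q = p + w − d: δQ = √(δp² + δw² + δd²) = √(0.00522 + 7.06e-05 + 4.9e-05) = 0.0731

0.0731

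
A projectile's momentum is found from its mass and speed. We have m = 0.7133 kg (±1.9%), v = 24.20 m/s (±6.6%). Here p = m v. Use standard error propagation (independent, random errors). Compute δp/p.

p is a product of powers, so relative uncertainties combine in quadrature:
  (1·δm/m)² = (1×0.0190)² = 0.000361;  (1·δv/v)² = (1×0.0660)² = 0.00436
δp/p = √(0.00472) = 0.0687

0.0687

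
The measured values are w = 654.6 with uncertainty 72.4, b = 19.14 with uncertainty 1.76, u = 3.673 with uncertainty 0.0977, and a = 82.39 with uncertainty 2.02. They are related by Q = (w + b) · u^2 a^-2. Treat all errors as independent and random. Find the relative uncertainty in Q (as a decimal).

0.130

Let h = w + b = 673.7. δh = √(δw² + δb²) = √(5240 + 3.10) = 72.4, so δh/h = 0.107.
Q is then a monomial in h, u, a:
δQ/Q = √((δh/h)² + (2·δu/u)² + (-2·δa/a)²) = √(0.0116 + 0.00283 + 0.00240) = 0.130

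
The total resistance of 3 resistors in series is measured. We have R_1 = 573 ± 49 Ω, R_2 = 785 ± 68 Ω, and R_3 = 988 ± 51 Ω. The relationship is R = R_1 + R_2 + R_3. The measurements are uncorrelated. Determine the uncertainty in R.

Sums and differences: (δR)² = Σ (cᵢ δxᵢ)².
  (δR_1)² = 2400;  (δR_2)² = 4620;  (δR_3)² = 2600
δR = √(9630) = 98.1 Ω

98.1 Ω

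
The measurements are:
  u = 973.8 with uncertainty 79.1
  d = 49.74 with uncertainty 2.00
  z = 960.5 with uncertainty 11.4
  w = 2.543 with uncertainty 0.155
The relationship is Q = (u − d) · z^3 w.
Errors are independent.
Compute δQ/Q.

Let h = u − d = 924.1. δh = √(δu² + δd²) = √(6260 + 4.00) = 79.1, so δh/h = 0.0856.
Q is then a monomial in h, z, w:
δQ/Q = √((δh/h)² + (3·δz/z)² + (1·δw/w)²) = √(0.00733 + 0.00127 + 0.00372) = 0.111

0.111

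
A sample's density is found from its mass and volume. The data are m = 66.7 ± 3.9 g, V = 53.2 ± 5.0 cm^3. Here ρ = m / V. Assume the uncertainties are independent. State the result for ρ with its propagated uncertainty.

1.25 ± 0.139 g/cm^3

For a monomial ρ ∝ m, V^-1, fractional errors add in quadrature:
  (1·δm/m)² = (1×0.0585)² = 0.00342;  (-1·δV/V)² = (-1×0.0940)² = 0.00883
δρ/ρ = √(0.0123) = 0.111
ρ = 1.25 g/cm^3, so δρ = 0.111 × 1.25 = 0.139 g/cm^3.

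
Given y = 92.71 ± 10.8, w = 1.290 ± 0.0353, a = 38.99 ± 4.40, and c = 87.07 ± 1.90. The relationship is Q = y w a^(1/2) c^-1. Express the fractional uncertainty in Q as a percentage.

For a monomial Q ∝ y, w, a^(1/2), c^-1, fractional errors add in quadrature:
  (1·δy/y)² = (1×0.116)² = 0.0136;  (1·δw/w)² = (1×0.0274)² = 0.000749;  (½·δa/a)² = (0.5×0.113)² = 0.00318;  (-1·δc/c)² = (-1×0.0218)² = 0.000476
δQ/Q = √(0.0180) = 0.134

13.4%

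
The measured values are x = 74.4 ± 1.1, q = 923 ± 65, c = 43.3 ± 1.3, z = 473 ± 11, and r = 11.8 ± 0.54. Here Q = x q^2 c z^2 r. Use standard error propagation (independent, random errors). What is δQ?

Each factor contributes (exponent × relative error)² to (δQ/Q)²:
  (1·δx/x)² = (1×0.0148)² = 0.000219;  (2·δq/q)² = (2×0.0704)² = 0.0198;  (1·δc/c)² = (1×0.0300)² = 0.000901;  (2·δz/z)² = (2×0.0233)² = 0.00216;  (1·δr/r)² = (1×0.0458)² = 0.00209
δQ/Q = √(0.0252) = 0.159
Q = 7.25e+15, so δQ = 0.159 × 7.25e+15 = 1.15e+15.

1.15e+15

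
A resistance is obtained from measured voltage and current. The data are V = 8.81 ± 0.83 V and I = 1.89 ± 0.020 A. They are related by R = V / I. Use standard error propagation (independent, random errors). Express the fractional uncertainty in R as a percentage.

R is a product of powers, so relative uncertainties combine in quadrature:
  (1·δV/V)² = (1×0.0942)² = 0.00888;  (-1·δI/I)² = (-1×0.0106)² = 0.000112
δR/R = √(0.00899) = 0.0948

9.48%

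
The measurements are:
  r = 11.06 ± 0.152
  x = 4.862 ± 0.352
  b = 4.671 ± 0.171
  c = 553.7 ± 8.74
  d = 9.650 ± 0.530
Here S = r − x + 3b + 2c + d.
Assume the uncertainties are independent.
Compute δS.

17.5

Each term contributes (cᵢ δxᵢ)² to (δS)²:
  (δr)² = 0.0231;  (δx)² = 0.124;  (3·δb)² = 0.263;  (2·δc)² = 306;  (δd)² = 0.281
δS = √(306) = 17.5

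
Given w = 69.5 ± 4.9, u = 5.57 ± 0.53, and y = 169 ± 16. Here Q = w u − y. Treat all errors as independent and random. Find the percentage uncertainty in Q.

Let p = w·u = 387. δp/p = √((1·δw/w)² + (1·δu/u)²) = √(0.00497 + 0.00905) = 0.118, so δp = 45.8.
Q = p − y: δQ = √(δp² + δy²) = √(2100 + 256) = 48.6
Q = 218, so δQ/Q = 48.6/218 = 0.223.

22.3%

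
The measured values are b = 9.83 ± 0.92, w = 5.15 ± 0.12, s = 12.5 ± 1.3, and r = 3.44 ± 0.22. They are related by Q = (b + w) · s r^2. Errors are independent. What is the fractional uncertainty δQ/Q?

0.176

Let u = b + w = 15.0. δu = √(δb² + δw²) = √(0.846 + 0.0144) = 0.928, so δu/u = 0.0619.
Q is then a monomial in u, s, r:
δQ/Q = √((δu/u)² + (1·δs/s)² + (2·δr/r)²) = √(0.00384 + 0.0108 + 0.0164) = 0.176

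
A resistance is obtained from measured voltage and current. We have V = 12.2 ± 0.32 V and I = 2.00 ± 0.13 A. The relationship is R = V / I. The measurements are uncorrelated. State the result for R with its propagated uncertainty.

6.10 ± 0.428 Ω

Each factor contributes (exponent × relative error)² to (δR/R)²:
  (1·δV/V)² = (1×0.0262)² = 0.000688;  (-1·δI/I)² = (-1×0.0650)² = 0.00423
δR/R = √(0.00491) = 0.0701
R = 6.10 Ω, so δR = 0.0701 × 6.10 = 0.428 Ω.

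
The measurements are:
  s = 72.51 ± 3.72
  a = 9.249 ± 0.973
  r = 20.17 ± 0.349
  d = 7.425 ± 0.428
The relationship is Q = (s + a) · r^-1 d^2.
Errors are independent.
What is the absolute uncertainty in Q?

28.1

Let u = s + a = 81.76. δu = √(δs² + δa²) = √(13.8 + 0.947) = 3.85, so δu/u = 0.0470.
Q is then a monomial in u, r, d:
δQ/Q = √((δu/u)² + (-1·δr/r)² + (2·δd/d)²) = √(0.00221 + 0.000299 + 0.0133) = 0.126
Q = 223.5, so δQ = 0.126 × 223.5 = 28.1.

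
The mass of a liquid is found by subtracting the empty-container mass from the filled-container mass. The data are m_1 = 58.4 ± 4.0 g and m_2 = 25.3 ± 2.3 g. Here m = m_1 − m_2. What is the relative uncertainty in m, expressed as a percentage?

13.9%

For a sum/difference, combine absolute errors in quadrature:
  (δm_1)² = 16.0;  (δm_2)² = 5.29
δm = √(21.3) = 4.61 g
m = 33.1 g, so δm/m = 4.61/33.1 = 0.139.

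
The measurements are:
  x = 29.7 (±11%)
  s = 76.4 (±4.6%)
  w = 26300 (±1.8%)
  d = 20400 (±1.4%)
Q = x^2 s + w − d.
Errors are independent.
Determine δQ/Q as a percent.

Let p = x^2·s = 67400. δp/p = √((2·δx/x)² + (1·δs/s)²) = √(0.0484 + 0.00212) = 0.225, so δp = 15100.
Q = p + w − d: δQ = √(δp² + δw² + δd²) = √(2.29e+08 + 2.24e+05 + 81600) = 15200
Q = 73300, so δQ/Q = 15200/73300 = 0.207.

20.7%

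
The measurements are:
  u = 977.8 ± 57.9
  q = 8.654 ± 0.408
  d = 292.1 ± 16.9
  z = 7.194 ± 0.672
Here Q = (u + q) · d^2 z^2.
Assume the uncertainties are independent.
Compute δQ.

Let w = u + q = 986.5. δw = √(δu² + δq²) = √(3350 + 0.166) = 57.9, so δw/w = 0.0587.
Q is then a monomial in w, d, z:
δQ/Q = √((δw/w)² + (2·δd/d)² + (2·δz/z)²) = √(0.00345 + 0.0134 + 0.0349) = 0.227
Q = 4.356e+09, so δQ = 0.227 × 4.356e+09 = 9.91e+08.

9.91e+08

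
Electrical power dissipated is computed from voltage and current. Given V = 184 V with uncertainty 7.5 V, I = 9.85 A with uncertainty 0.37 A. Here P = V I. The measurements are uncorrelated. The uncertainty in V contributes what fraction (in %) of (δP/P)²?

54.1%

(δP/P)² = (1·δV/V)² + (1·δI/I)²
  V term: (1×0.0408)² = 0.00166
  I term: (1×0.0376)² = 0.00141
Total = 0.00307. Share from V = 0.00166/0.00307 = 0.541.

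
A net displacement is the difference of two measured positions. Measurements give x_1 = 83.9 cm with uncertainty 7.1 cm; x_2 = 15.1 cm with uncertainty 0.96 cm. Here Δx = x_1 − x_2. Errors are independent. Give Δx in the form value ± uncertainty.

Each term contributes (cᵢ δxᵢ)² to (δΔx)²:
  (δx_1)² = 50.4;  (δx_2)² = 0.922
δΔx = √(51.3) = 7.16 cm
Δx = 68.8 cm.

68.8 ± 7.16 cm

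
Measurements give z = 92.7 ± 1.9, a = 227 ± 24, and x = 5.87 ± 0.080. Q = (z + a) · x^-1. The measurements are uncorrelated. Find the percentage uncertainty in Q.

Let u = z + a = 320. δu = √(δz² + δa²) = √(3.61 + 576) = 24.1, so δu/u = 0.0753.
Q is then a monomial in u, x:
δQ/Q = √((δu/u)² + (-1·δx/x)²) = √(0.00567 + 0.000186) = 0.0765

7.65%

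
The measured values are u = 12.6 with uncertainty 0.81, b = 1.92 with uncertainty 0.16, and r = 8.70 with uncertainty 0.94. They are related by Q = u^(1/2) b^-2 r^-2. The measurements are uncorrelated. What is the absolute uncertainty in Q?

For a monomial Q ∝ u^(1/2), b^-2, r^-2, fractional errors add in quadrature:
  (½·δu/u)² = (0.5×0.0643)² = 0.00103;  (-2·δb/b)² = (-2×0.0833)² = 0.0278;  (-2·δr/r)² = (-2×0.108)² = 0.0467
δQ/Q = √(0.0755) = 0.275
Q = 0.0127, so δQ = 0.275 × 0.0127 = 0.00350.

0.00350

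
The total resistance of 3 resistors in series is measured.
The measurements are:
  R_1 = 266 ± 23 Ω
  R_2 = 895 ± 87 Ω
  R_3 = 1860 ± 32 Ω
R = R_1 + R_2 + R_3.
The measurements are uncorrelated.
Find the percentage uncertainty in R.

Absolute uncertainties add in quadrature for a linear combination:
  (δR_1)² = 529;  (δR_2)² = 7570;  (δR_3)² = 1020
δR = √(9120) = 95.5 Ω
R = 3020 Ω, so δR/R = 95.5/3020 = 0.0316.

3.16%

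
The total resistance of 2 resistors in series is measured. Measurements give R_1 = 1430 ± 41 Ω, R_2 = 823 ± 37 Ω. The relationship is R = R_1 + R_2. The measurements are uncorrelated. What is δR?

55.2 Ω

For a sum/difference, combine absolute errors in quadrature:
  (δR_1)² = 1680;  (δR_2)² = 1370
δR = √(3050) = 55.2 Ω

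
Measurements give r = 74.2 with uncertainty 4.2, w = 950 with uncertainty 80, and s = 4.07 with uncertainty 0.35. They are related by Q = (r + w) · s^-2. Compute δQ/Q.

Let u = r + w = 1020. δu = √(δr² + δw²) = √(17.6 + 6400) = 80.1, so δu/u = 0.0782.
Q is then a monomial in u, s:
δQ/Q = √((δu/u)² + (-2·δs/s)²) = √(0.00612 + 0.0296) = 0.189

0.189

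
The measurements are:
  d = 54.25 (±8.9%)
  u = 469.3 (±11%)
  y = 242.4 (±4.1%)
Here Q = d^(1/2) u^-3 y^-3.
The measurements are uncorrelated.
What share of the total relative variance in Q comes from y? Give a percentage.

12.0%

(δQ/Q)² = (½·δd/d)² + (-3·δu/u)² + (-3·δy/y)²
  d term: (0.5×0.0890)² = 0.00198
  u term: (-3×0.110)² = 0.109
  y term: (-3×0.0410)² = 0.0151
Total = 0.126. Share from y = 0.0151/0.126 = 0.120.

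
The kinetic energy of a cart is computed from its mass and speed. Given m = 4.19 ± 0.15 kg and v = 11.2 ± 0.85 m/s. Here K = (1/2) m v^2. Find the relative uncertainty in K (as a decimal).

Since K is a product/quotient, work with relative uncertainties:
  (1·δm/m)² = (1×0.0358)² = 0.00128;  (2·δv/v)² = (2×0.0759)² = 0.0230
δK/K = √(0.0243) = 0.156

0.156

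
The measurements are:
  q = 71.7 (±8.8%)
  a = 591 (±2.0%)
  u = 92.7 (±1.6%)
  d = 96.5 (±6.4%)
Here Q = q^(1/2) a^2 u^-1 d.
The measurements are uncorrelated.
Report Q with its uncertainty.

For a monomial Q ∝ q^(1/2), a^2, u^-1, d, fractional errors add in quadrature:
  (½·δq/q)² = (0.5×0.0880)² = 0.00194;  (2·δa/a)² = (2×0.0200)² = 0.00160;  (-1·δu/u)² = (-1×0.0160)² = 0.000256;  (1·δd/d)² = (1×0.0640)² = 0.00410
δQ/Q = √(0.00789) = 0.0888
Q = 3.08e+06, so δQ = 0.0888 × 3.08e+06 = 2.73e+05.

(3.08 ± 0.273) × 10^6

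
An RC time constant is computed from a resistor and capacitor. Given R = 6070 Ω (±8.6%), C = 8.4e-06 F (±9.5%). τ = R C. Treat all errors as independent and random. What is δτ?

Products/powers → add relative errors in quadrature, weighted by exponent:
  (1·δR/R)² = (1×0.0860)² = 0.00740;  (1·δC/C)² = (1×0.0950)² = 0.00903
δτ/τ = √(0.0164) = 0.128
τ = 0.0510 s, so δτ = 0.128 × 0.0510 = 0.00653 s.

0.00653 s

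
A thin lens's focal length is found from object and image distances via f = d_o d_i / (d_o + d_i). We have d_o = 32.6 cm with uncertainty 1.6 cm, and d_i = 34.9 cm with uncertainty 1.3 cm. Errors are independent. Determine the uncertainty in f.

∂f/∂d_o = (d_i/(d_o+d_i))² = 0.267;  ∂f/∂d_i = (d_o/(d_o+d_i))² = 0.233
δf = √((∂f/∂d_o · δd_o)² + (∂f/∂d_i · δd_i)²) = √(0.183 + 0.0919) = 0.524 cm

0.524 cm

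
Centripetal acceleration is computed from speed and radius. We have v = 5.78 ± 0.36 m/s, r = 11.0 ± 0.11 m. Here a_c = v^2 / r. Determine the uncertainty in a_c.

Products/powers → add relative errors in quadrature, weighted by exponent:
  (2·δv/v)² = (2×0.0623)² = 0.0155;  (-1·δr/r)² = (-1×0.0100)² = 0.000100
δa_c/a_c = √(0.0156) = 0.125
a_c = 3.04 m/s^2, so δa_c = 0.125 × 3.04 = 0.380 m/s^2.

0.380 m/s^2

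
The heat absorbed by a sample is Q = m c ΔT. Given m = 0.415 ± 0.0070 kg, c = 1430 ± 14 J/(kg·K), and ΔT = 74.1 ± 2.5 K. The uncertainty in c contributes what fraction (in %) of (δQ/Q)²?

6.31%

(δQ/Q)² = (1·δm/m)² + (1·δc/c)² + (1·δΔT/ΔT)²
  m term: (1×0.0169)² = 0.000285
  c term: (1×0.00979)² = 9.58e-05
  ΔT term: (1×0.0337)² = 0.00114
Total = 0.00152. Share from c = 9.58e-05/0.00152 = 0.0631.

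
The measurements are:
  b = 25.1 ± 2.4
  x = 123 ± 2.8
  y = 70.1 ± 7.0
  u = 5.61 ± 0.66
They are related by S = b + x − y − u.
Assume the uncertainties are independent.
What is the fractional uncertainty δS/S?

0.110

Sums and differences: (δS)² = Σ (cᵢ δxᵢ)².
  (δb)² = 5.76;  (δx)² = 7.84;  (δy)² = 49.0;  (δu)² = 0.436
δS = √(63.0) = 7.94
S = 72.4, so δS/S = 7.94/72.4 = 0.110.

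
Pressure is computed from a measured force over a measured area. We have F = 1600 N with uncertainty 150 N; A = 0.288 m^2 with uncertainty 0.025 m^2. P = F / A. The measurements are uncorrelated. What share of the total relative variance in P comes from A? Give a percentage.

46.2%

(δP/P)² = (1·δF/F)² + (-1·δA/A)²
  F term: (1×0.0938)² = 0.00879
  A term: (-1×0.0868)² = 0.00754
Total = 0.0163. Share from A = 0.00754/0.0163 = 0.462.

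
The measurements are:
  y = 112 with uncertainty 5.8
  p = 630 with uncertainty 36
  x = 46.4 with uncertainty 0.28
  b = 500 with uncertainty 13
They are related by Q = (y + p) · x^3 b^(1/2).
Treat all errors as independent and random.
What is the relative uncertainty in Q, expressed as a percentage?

Let u = y + p = 742. δu = √(δy² + δp²) = √(33.6 + 1300) = 36.5, so δu/u = 0.0491.
Q is then a monomial in u, x, b:
δQ/Q = √((δu/u)² + (3·δx/x)² + (½·δb/b)²) = √(0.00242 + 0.000328 + 0.000169) = 0.0540

5.40%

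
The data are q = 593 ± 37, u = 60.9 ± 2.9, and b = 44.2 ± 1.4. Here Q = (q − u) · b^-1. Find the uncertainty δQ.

0.922

Let w = q − u = 532. δw = √(δq² + δu²) = √(1370 + 8.41) = 37.1, so δw/w = 0.0697.
Q is then a monomial in w, b:
δQ/Q = √((δw/w)² + (-1·δb/b)²) = √(0.00486 + 0.00100) = 0.0766
Q = 12.0, so δQ = 0.0766 × 12.0 = 0.922.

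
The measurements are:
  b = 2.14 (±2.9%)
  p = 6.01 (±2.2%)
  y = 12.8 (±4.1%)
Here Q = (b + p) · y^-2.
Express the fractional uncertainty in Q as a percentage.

Let u = b + p = 8.15. δu = √(δb² + δp²) = √(0.00385 + 0.0175) = 0.146, so δu/u = 0.0179.
Q is then a monomial in u, y:
δQ/Q = √((δu/u)² + (-2·δy/y)²) = √(0.000321 + 0.00672) = 0.0839

8.39%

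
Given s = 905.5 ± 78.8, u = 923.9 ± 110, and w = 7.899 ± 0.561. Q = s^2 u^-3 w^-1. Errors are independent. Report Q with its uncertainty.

(1.316 ± 0.531) × 10^-4

For a monomial Q ∝ s^2, u^-3, w^-1, fractional errors add in quadrature:
  (2·δs/s)² = (2×0.0870)² = 0.0303;  (-3·δu/u)² = (-3×0.119)² = 0.128;  (-1·δw/w)² = (-1×0.0710)² = 0.00504
δQ/Q = √(0.163) = 0.404
Q = 0.0001316, so δQ = 0.404 × 0.0001316 = 5.31e-05.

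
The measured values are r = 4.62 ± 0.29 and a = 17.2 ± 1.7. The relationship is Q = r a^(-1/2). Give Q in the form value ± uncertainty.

Each factor contributes (exponent × relative error)² to (δQ/Q)²:
  (1·δr/r)² = (1×0.0628)² = 0.00394;  (−½·δa/a)² = (-0.5×0.0988)² = 0.00244
δQ/Q = √(0.00638) = 0.0799
Q = 1.11, so δQ = 0.0799 × 1.11 = 0.0890.

1.11 ± 0.0890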